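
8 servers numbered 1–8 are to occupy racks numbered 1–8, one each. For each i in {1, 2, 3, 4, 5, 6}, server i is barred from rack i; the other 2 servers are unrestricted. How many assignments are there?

Let Aᵢ (for 1 ≤ i ≤ 6) be the placements that put server i in its forbidden rack. Any j of these fix j positions, leaving (8−j)! ways to fill the rest, and there are C(6,j) ways to pick which j.
By inclusion–exclusion, the number of valid placements is Σ_{j=0}^{6} (−1)^j C(6,j)·(8−j)!.
Computing: 40320 − 30240 + 10800 − 2400 + 360 − 36 + 2 = 18806.

18806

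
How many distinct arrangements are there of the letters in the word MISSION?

1260

MISSION has 7 letters with I appearing twice and S appearing twice.
So there are 7! / (2!·2!) = 1260 distinguishable arrangements.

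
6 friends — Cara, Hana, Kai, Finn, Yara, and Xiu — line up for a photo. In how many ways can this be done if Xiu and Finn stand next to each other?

240

Glue Xiu and Finn into one block (2 internal orders), leaving 5 units to arrange in a row.
So the count is 2·(5)! = 240.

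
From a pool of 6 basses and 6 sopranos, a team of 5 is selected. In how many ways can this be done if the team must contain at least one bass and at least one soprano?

780

Total 5-person selections from all 12: C(12,5) = 792.
Subtract selections that omit an entire group: no basses → C(6,5) = 6; no sopranos → C(6,5) = 6.
Both groups omitted at once is impossible, so 792 − 12 = 780.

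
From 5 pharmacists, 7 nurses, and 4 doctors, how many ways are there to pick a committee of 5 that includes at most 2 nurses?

2772

Split by how many nurses are chosen (0 through 2).
Sum: C(7,0)·C(9,5) + C(7,1)·C(9,4) + C(7,2)·C(9,3) = 126 + 882 + 1764 = 2772.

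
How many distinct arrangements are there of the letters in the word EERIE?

The 5 letters of EERIE have repeats: E appearing 3 times.
Dividing 5! = 120 by 3! = 6 for the repeated letters gives 20.

20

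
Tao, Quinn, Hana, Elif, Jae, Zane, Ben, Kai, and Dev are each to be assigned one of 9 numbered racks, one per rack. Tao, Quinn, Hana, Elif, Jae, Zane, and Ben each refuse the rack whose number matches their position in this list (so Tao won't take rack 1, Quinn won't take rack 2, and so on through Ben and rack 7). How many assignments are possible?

165016

Let Aᵢ (for 1 ≤ i ≤ 7) be the placements that put person i in their forbidden rack. Any j of these fix j positions, leaving (9−j)! ways to fill the rest, and there are C(7,j) ways to pick which j.
By inclusion–exclusion, the number of valid placements is Σ_{j=0}^{7} (−1)^j C(7,j)·(9−j)!.
Computing: 362880 − 282240 + 105840 − 25200 + 4200 − 504 + 42 − 2 = 165016.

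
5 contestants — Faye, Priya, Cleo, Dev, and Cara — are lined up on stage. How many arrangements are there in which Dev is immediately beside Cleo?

48

Glue Dev and Cleo into one block (2 internal orders), leaving 4 units to arrange in a row.
That gives 2 × 4! = 2 × 24 = 48.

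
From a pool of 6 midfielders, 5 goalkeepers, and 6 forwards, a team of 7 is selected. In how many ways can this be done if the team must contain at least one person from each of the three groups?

17996

With no constraint there are C(17,7) = 19448 possible selections.
Selections missing a whole group: no midfielders → C(11,7) = 330; no goalkeepers → C(12,7) = 792; no forwards → C(11,7) = 330.
Add back selections omitting two groups (i.e. drawn from a single group): C(6,7) + C(5,7) + C(6,7) = 0.
By inclusion–exclusion: 19448 − 1452 + 0 = 17996.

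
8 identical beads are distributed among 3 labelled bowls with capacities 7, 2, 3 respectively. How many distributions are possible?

11

By stars and bars, unrestricted non-negative solutions to x_1+…+x_3 = 8 number C(8+2,2) = 45.
Subtract solutions that violate a single cap (substitute x_i' = x_i − (cap_i+1)): x_1 ≥ 8 gives C(2,2) = 1; x_2 ≥ 3 gives C(7,2) = 21; x_3 ≥ 4 gives C(6,2) = 15. Together 37.
Add back pairs where two caps are both exceeded: 0 + 0 + 3 = 3.
By inclusion–exclusion the count is 45 − 37 + 3 = 11.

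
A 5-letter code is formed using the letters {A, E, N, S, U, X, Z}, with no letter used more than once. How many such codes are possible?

With no repetition, fill the 5 letters in order: 7 choices, then 6, down to 3.
7 × 6 × 5 × 4 × 3 = 2520.

2520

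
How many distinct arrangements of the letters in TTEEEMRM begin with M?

420

With the first slot taken by M, it remains to arrange the other 7 letters (TTEEERM).
Those 7 letters have E appearing 3 times and T appearing twice, giving (7)!/(3!·2!) = 420.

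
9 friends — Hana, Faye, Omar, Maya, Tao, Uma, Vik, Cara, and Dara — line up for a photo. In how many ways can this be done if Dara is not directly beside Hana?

282240

There are 9! = 362880 arrangements in all. If Dara and Hana are adjacent, merging them into one block gives 2·(8)! = 80640 arrangements.
Complementary counting: 362880 − 80640 = 282240.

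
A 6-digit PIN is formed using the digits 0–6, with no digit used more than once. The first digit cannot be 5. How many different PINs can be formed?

The first digit has 7−1 = 6 choices (anything except 5).
The remaining 5 digits are filled from the other 6 symbols without repetition: 6 × 5 × 4 × 3 × 2 = 720.
Total: 6 × 720 = 4320.

4320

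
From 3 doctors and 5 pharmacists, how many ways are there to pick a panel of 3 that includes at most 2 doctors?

Split by how many doctors are chosen (0 through 2).
Sum: C(3,0)·C(5,3) + C(3,1)·C(5,2) + C(3,2)·C(5,1) = 10 + 30 + 15 = 55.

55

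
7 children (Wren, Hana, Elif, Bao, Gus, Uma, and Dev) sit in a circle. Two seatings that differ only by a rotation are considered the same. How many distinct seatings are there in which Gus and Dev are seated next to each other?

240

Treat {Gus, Dev} as one unit (2 internal orders) and seat the resulting 6 units around the table: (5)! circular arrangements.
So 2 × (5)! = 2 × 120 = 240.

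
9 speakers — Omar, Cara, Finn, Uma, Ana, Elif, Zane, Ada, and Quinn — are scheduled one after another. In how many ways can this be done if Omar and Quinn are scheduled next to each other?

Glue Omar and Quinn into one block (2 internal orders), leaving 8 units to arrange in a row.
So the count is 2·(8)! = 80640.

80640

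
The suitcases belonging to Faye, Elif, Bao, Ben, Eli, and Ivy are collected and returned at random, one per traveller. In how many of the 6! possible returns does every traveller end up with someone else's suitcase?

Count assignments avoiding every fixed point. For any j of the 6 travellers fixed to their own suitcase, the other 6−j can be arranged in (6−j)! ways.
By inclusion–exclusion this is Σ_{j=0}^{6} (−1)^j C(6,j)·(6−j)!.
Computing: 720 − 720 + 360 − 120 + 30 − 6 + 1 = 265.

265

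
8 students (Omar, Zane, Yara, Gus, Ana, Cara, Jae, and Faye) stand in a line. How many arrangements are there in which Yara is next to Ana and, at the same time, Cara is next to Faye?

Treat {Yara,Ana} as one block (2 orders) and {Cara,Faye} as another (2 orders).
That leaves 6 units to arrange: 2 × 2 × 6! = 4 × 720 = 2880.

2880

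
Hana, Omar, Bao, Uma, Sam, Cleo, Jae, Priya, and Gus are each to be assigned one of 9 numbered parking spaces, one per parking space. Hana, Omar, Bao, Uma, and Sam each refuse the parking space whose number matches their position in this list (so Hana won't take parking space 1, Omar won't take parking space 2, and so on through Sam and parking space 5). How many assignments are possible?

Let Aᵢ (for 1 ≤ i ≤ 5) be the placements that put person i in their forbidden parking space. Any j of these fix j positions, leaving (9−j)! ways to fill the rest, and there are C(5,j) ways to pick which j.
By inclusion–exclusion, the number of valid placements is Σ_{j=0}^{5} (−1)^j C(5,j)·(9−j)!.
Computing: 362880 − 201600 + 50400 − 7200 + 600 − 24 = 205056.

205056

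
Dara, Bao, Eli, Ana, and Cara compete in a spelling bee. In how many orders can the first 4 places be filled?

120

This is an ordered selection of 4 from 5: P(5,4).
That gives 5 × 4 × 3 × 2 = 120.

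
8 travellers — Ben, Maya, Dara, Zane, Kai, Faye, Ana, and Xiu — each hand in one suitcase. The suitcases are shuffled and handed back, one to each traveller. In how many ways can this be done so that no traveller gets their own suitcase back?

14833

Count assignments avoiding every fixed point. For any j of the 8 travellers fixed to their own suitcase, the other 8−j can be arranged in (8−j)! ways.
By inclusion–exclusion this is Σ_{j=0}^{8} (−1)^j C(8,j)·(8−j)!.
Computing: 40320 − 40320 + 20160 − 6720 + 1680 − 336 + 56 − 8 + 1 = 14833.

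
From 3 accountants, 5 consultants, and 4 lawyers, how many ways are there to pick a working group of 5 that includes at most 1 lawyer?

Split by how many lawyers are chosen (0 through 1).
Sum: C(4,0)·C(8,5) + C(4,1)·C(8,4) = 56 + 280 = 336.

336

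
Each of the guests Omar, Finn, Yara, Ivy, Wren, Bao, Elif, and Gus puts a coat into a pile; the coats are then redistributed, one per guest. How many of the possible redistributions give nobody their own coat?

14833

Let Aᵢ be the assignments in which guest i gets their own coat. We want the size of the complement of A₁∪…∪A_8.
By inclusion–exclusion this is Σ_{j=0}^{8} (−1)^j C(8,j)·(8−j)!.
Computing: 40320 − 40320 + 20160 − 6720 + 1680 − 336 + 56 − 8 + 1 = 14833.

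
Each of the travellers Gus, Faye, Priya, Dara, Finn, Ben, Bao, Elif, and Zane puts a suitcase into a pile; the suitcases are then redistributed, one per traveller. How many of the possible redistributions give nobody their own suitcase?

133496

Count assignments avoiding every fixed point. For any j of the 9 travellers fixed to their own suitcase, the other 9−j can be arranged in (9−j)! ways.
By inclusion–exclusion this is Σ_{j=0}^{9} (−1)^j C(9,j)·(9−j)!.
Computing: 362880 − 362880 + 181440 − 60480 + 15120 − 3024 + 504 − 72 + 9 − 1 = 133496.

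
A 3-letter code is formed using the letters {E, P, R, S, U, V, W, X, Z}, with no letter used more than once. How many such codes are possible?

504

With no repetition, fill the 3 letters in order: 9 choices, then 8, down to 7.
That product is 9 × 8 × 7 = 504.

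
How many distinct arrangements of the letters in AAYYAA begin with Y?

5

Fix Y in the first position and arrange the remaining 5 letters.
Those 5 letters have A appearing 4 times, giving (5)!/(4!) = 5.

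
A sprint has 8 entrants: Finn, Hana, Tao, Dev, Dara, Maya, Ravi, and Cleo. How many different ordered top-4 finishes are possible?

1680

This is an ordered selection of 4 from 8: P(8,4).
That gives 8 × 7 × 6 × 5 = 1680.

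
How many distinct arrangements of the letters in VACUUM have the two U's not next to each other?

240

There are 6!/(2!) = 360 arrangements of VACUUM in total.
If the two U's are adjacent, glue them into one block, leaving 5 items to arrange: (5)! = 120 ways.
Hence 360 − 120 = 240.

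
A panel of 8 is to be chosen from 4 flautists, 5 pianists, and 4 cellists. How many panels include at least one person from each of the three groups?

With no constraint there are C(13,8) = 1287 possible selections.
Subtract selections that omit an entire group: no flautists → C(9,8) = 9; no pianists → C(8,8) = 1; no cellists → C(9,8) = 9.
Add back selections omitting two groups (i.e. drawn from a single group): C(4,8) + C(5,8) + C(4,8) = 0.
By inclusion–exclusion: 1287 − 19 + 0 = 1268.

1268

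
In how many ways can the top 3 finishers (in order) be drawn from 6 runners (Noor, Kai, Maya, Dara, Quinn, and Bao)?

There are 6 choices for 1st place, 5 for 2nd, and 4 for 3rd.
That gives 6 × 5 × 4 = 120.

120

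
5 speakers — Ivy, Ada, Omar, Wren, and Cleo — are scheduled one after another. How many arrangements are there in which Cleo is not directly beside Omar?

72

Of the 5! = 120 arrangements, those with Cleo and Omar adjacent number 2 × 4! = 48 (treat the pair as a block with 2 internal orders).
Complementary counting: 120 − 48 = 72.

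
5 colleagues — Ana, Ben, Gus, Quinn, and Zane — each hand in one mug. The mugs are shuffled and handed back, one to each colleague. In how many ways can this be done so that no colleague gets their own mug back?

Count assignments avoiding every fixed point. For any j of the 5 colleagues fixed to their own mug, the other 5−j can be arranged in (5−j)! ways.
By inclusion–exclusion this is Σ_{j=0}^{5} (−1)^j C(5,j)·(5−j)!.
Computing: 120 − 120 + 60 − 20 + 5 − 1 = 44.

44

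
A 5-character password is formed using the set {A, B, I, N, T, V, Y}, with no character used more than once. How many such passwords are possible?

2520

With no repetition, fill the 5 characters in order: 7 choices, then 6, down to 3.
That product is 7 × 6 × 5 × 4 × 3 = 2520.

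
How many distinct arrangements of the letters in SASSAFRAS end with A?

Fix A in the last position and arrange the remaining 8 letters.
Those 8 letters have A appearing twice and S appearing 4 times, giving (8)!/(4!·2!) = 840.

840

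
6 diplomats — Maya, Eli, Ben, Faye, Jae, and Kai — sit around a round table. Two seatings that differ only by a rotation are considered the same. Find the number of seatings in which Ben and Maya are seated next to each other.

48

Treat {Ben, Maya} as one unit (2 internal orders) and seat the resulting 5 units around the table: (4)! circular arrangements.
So 2 × (4)! = 2 × 24 = 48.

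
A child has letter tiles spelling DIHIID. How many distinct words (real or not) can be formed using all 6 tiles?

The 6 letters of DIHIID have repeats: D appearing twice and I appearing 3 times.
The number of distinct arrangements is 6!/(3!·2!) = 720/12 = 60.

60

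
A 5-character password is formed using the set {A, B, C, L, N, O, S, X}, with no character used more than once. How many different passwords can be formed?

6720

With no repetition, fill the 5 characters in order: 8 choices, then 7, down to 4.
That product is 8 × 7 × 6 × 5 × 4 = 6720.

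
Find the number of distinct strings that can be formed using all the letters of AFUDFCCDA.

22680

The 9 letters of AFUDFCCDA have repeats: A appearing twice, C appearing twice, D appearing twice, and F appearing twice.
The number of distinct arrangements is 9!/(2!·2!·2!·2!) = 362880/16 = 22680.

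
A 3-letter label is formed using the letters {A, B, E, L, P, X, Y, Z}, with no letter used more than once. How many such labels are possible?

Choose and order 3 of the 8 symbols: the first letter has 8 options, the next 7, then 6.
That product is 8 × 7 × 6 = 336.

336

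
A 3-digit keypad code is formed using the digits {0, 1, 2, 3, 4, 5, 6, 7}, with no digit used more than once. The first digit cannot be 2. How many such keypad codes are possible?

The first digit has 8−1 = 7 choices (anything except 2).
The remaining 2 digits are filled from the other 7 symbols without repetition: 7 × 6 = 42.
Total: 7 × 42 = 294.

294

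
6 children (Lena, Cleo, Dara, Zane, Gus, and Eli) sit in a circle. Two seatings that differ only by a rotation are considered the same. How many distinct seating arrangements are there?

Seat Lena anywhere (absorbing the rotational symmetry), then permute the other 5: (5)! = 120.

120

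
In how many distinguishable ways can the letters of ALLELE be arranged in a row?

The 6 letters of ALLELE have repeats: E appearing twice and L appearing 3 times.
So there are 6! / (3!·2!) = 60 distinguishable arrangements.

60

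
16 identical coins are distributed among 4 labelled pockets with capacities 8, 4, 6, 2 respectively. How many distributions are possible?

By stars and bars, unrestricted non-negative solutions to x_1+…+x_4 = 16 number C(16+3,3) = 969.
Subtract solutions that violate a single cap (substitute x_i' = x_i − (cap_i+1)): x_1 ≥ 9 gives C(10,3) = 120; x_2 ≥ 5 gives C(14,3) = 364; x_3 ≥ 7 gives C(12,3) = 220; x_4 ≥ 3 gives C(16,3) = 560. Together 1264.
Add back pairs where two caps are both exceeded: 10 + 1 + 35 + 35 + 165 + 84 = 330.
Subtract triples: 0 + 0 + 0 + 4 = 4.
By inclusion–exclusion the count is 969 − 1264 + 330 − 4 = 31.

31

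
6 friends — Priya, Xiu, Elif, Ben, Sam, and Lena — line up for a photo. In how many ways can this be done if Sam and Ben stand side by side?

Place the 4 others and the Sam-Ben pair as 5 objects in a line; the pair has 2 internal arrangements.
That gives 2 × 5! = 2 × 120 = 240.

240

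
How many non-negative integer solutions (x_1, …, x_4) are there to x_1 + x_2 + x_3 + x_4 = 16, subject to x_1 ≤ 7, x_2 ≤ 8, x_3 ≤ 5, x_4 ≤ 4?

134

By stars and bars, unrestricted non-negative solutions to x_1+…+x_4 = 16 number C(16+3,3) = 969.
Subtract solutions that violate a single cap (substitute x_i' = x_i − (cap_i+1)): x_1 ≥ 8 gives C(11,3) = 165; x_2 ≥ 9 gives C(10,3) = 120; x_3 ≥ 6 gives C(13,3) = 286; x_4 ≥ 5 gives C(14,3) = 364. Together 935.
Add back pairs where two caps are both exceeded: 0 + 10 + 20 + 4 + 10 + 56 = 100.
By inclusion–exclusion the count is 969 − 935 + 100 = 134.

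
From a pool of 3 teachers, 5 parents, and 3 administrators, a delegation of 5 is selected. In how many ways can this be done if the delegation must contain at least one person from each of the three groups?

Unrestricted: C(11,5) = 462 ways to pick any 5 of the 11.
Selections missing a whole group: no teachers → C(8,5) = 56; no parents → C(6,5) = 6; no administrators → C(8,5) = 56.
Add back selections omitting two groups (i.e. drawn from a single group): C(3,5) + C(5,5) + C(3,5) = 1.
By inclusion–exclusion: 462 − 118 + 1 = 345.

345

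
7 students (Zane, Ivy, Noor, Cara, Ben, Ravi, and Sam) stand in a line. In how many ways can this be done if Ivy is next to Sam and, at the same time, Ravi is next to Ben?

480

Treat {Ivy,Sam} as one block (2 orders) and {Ravi,Ben} as another (2 orders).
That leaves 5 units to arrange: 2 × 2 × 5! = 4 × 120 = 480.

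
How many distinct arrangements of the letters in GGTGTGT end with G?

With the last slot taken by G, it remains to arrange the other 6 letters (GTGTGT).
Those 6 letters have G appearing 3 times and T appearing 3 times, giving (6)!/(3!·3!) = 20.

20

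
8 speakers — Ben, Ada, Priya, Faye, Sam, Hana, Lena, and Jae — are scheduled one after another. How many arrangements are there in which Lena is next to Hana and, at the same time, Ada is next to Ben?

Treat {Lena,Hana} as one block (2 orders) and {Ada,Ben} as another (2 orders).
That leaves 6 units to arrange: 2 × 2 × 6! = 4 × 720 = 2880.

2880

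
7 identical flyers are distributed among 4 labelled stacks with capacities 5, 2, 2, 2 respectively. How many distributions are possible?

Without the upper bounds there are C(10,3) = 120 ways to split 7 among 4 stacks.
Subtract solutions that violate a single cap (substitute x_i' = x_i − (cap_i+1)): x_1 ≥ 6 gives C(4,3) = 4; x_2 ≥ 3 gives C(7,3) = 35; x_3 ≥ 3 gives C(7,3) = 35; x_4 ≥ 3 gives C(7,3) = 35. Together 109.
Add back pairs where two caps are both exceeded: 0 + 0 + 0 + 4 + 4 + 4 = 12.
By inclusion–exclusion the count is 120 − 109 + 12 = 23.

23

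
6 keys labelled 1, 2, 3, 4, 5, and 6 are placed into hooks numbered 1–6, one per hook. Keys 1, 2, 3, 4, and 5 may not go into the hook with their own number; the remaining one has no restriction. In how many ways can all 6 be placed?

Let Aᵢ (for 1 ≤ i ≤ 5) be the placements that put key i in its forbidden hook. Any j of these fix j positions, leaving (6−j)! ways to fill the rest, and there are C(5,j) ways to pick which j.
By inclusion–exclusion, the number of valid placements is Σ_{j=0}^{5} (−1)^j C(5,j)·(6−j)!.
Computing: 720 − 600 + 240 − 60 + 10 − 1 = 309.

309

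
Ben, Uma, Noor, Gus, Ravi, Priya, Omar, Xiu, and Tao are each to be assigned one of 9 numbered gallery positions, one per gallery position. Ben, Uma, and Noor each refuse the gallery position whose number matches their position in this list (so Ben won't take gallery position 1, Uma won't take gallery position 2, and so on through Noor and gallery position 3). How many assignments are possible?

256320

Let Aᵢ (for i ∈ {1, 2, 3}) be the placements that put person i in their forbidden gallery position. Any j of these fix j positions, leaving (9−j)! ways to fill the rest, and there are C(3,j) ways to pick which j.
By inclusion–exclusion, the number of valid placements is Σ_{j=0}^{3} (−1)^j C(3,j)·(9−j)!.
Computing: 362880 − 120960 + 15120 − 720 = 256320.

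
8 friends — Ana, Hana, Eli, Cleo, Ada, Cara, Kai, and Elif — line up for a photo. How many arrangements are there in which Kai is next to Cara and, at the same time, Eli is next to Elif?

Treat {Kai,Cara} as one block (2 orders) and {Eli,Elif} as another (2 orders).
That leaves 6 units to arrange: 2 × 2 × 6! = 4 × 720 = 2880.

2880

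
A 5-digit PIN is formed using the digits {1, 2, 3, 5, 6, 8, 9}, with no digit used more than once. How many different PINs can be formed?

2520

This is a permutation of 5 out of 7: P(7,5) = 7!/2!.
That product is 7 × 6 × 5 × 4 × 3 = 2520.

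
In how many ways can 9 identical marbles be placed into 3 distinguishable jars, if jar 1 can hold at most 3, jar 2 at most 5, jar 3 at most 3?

By stars and bars, unrestricted non-negative solutions to x_1+…+x_3 = 9 number C(9+2,2) = 55.
Subtract solutions that violate a single cap (substitute x_i' = x_i − (cap_i+1)): x_1 ≥ 4 gives C(7,2) = 21; x_2 ≥ 6 gives C(5,2) = 10; x_3 ≥ 4 gives C(7,2) = 21. Together 52.
Add back pairs where two caps are both exceeded: 0 + 3 + 0 = 3.
By inclusion–exclusion the count is 55 − 52 + 3 = 6.

6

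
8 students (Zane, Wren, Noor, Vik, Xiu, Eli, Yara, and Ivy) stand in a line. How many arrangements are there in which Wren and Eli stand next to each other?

Treat {Wren, Eli} as a single unit. There are 7 units to order, and the pair itself can be ordered 2 ways.
So the count is 2·(7)! = 10080.

10080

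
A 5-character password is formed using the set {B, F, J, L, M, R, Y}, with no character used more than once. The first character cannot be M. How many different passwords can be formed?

The first character has 7−1 = 6 choices (anything except M).
The remaining 4 characters are filled from the other 6 symbols without repetition: 6 × 5 × 4 × 3 = 360.
Total: 6 × 360 = 2160.

2160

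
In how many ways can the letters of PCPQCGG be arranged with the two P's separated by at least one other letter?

450

Total arrangements of PCPQCGG: 7!/(2!·2!·2!) = 630.
Arrangements with the P's together: treat PP as one letter, giving (6)!/(2!·2!) = 180.
Subtracting, 630 − 180 = 450 arrangements keep the P's apart.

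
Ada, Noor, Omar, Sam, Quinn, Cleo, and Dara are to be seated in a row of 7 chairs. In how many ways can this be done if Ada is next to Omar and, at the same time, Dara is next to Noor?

480

Treat {Ada,Omar} as one block (2 orders) and {Dara,Noor} as another (2 orders).
That leaves 5 units to arrange: 2 × 2 × 5! = 4 × 120 = 480.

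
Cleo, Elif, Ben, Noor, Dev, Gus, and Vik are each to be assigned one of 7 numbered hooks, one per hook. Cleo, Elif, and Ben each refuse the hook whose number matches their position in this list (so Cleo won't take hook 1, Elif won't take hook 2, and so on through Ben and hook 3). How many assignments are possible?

3216

Let Aᵢ (for i ∈ {1, 2, 3}) be the placements that put person i in their forbidden hook. Any j of these fix j positions, leaving (7−j)! ways to fill the rest, and there are C(3,j) ways to pick which j.
By inclusion–exclusion, the number of valid placements is Σ_{j=0}^{3} (−1)^j C(3,j)·(7−j)!.
Computing: 5040 − 2160 + 360 − 24 = 3216.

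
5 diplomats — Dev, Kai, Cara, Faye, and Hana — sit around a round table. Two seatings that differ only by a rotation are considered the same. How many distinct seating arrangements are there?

24

Around a circle, 5 distinct people have 5!/5 = (4)! = 24 rotationally distinct seatings.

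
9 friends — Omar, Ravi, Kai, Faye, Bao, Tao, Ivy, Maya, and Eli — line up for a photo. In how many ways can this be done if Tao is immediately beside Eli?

80640

Place the 7 others and the Tao-Eli pair as 8 objects in a line; the pair has 2 internal arrangements.
So the count is 2·(8)! = 80640.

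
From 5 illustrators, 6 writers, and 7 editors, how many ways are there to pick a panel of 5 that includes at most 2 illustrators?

Split by how many illustrators are chosen (0 through 2).
Sum: C(5,0)·C(13,5) + C(5,1)·C(13,4) + C(5,2)·C(13,3) = 1287 + 3575 + 2860 = 7722.

7722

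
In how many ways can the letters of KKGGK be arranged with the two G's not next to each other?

There are 5!/(3!·2!) = 10 arrangements of KKGGK in total.
Arrangements with the G's together: treat GG as one letter, giving (4)!/(3!) = 4.
Subtracting, 10 − 4 = 6 arrangements keep the G's apart.

6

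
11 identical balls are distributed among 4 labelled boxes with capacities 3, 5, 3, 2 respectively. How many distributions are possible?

Without the upper bounds there are C(14,3) = 364 ways to split 11 among 4 boxes.
Subtract solutions that violate a single cap (substitute x_i' = x_i − (cap_i+1)): x_1 ≥ 4 gives C(10,3) = 120; x_2 ≥ 6 gives C(8,3) = 56; x_3 ≥ 4 gives C(10,3) = 120; x_4 ≥ 3 gives C(11,3) = 165. Together 461.
Add back pairs where two caps are both exceeded: 4 + 20 + 35 + 4 + 10 + 35 = 108.
Subtract triples: 0 + 0 + 1 + 0 = 1.
By inclusion–exclusion the count is 364 − 461 + 108 − 1 = 10.

10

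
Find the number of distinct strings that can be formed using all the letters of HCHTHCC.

HCHTHCC has 7 letters with C appearing 3 times and H appearing 3 times.
The number of distinct arrangements is 7!/(3!·3!) = 5040/36 = 140.

140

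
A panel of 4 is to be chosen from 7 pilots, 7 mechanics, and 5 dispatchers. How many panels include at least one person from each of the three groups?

1960

With no constraint there are C(19,4) = 3876 possible selections.
Selections missing a whole group: no pilots → C(12,4) = 495; no mechanics → C(12,4) = 495; no dispatchers → C(14,4) = 1001.
Add back selections omitting two groups (i.e. drawn from a single group): C(7,4) + C(7,4) + C(5,4) = 75.
By inclusion–exclusion: 3876 − 1991 + 75 = 1960.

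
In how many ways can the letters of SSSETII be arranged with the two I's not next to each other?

300

Total arrangements of SSSETII: 7!/(3!·2!) = 420.
If the two I's are adjacent, glue them into one block, leaving 6 items to arrange: (6)!/(3!) = 120 ways.
Subtracting, 420 − 120 = 300 arrangements keep the I's apart.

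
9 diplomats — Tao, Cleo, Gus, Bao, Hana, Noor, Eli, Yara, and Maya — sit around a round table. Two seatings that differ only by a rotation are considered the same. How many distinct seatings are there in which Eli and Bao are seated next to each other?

Treat {Eli, Bao} as one unit (2 internal orders) and seat the resulting 8 units around the table: (7)! circular arrangements.
So 2 × (7)! = 2 × 5040 = 10080.

10080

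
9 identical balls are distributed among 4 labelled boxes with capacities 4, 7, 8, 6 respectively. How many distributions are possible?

170

By stars and bars, unrestricted non-negative solutions to x_1+…+x_4 = 9 number C(9+3,3) = 220.
Subtract solutions that violate a single cap (substitute x_i' = x_i − (cap_i+1)): x_1 ≥ 5 gives C(7,3) = 35; x_2 ≥ 8 gives C(4,3) = 4; x_3 ≥ 9 gives C(3,3) = 1; x_4 ≥ 7 gives C(5,3) = 10. Together 50.
No two caps can be exceeded simultaneously, so the pair terms are all 0.
By inclusion–exclusion the count is 220 − 50 + 0 = 170.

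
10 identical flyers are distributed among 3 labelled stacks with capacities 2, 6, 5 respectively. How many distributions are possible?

9

Without the upper bounds there are C(12,2) = 66 ways to split 10 among 3 stacks.
Subtract solutions that violate a single cap (substitute x_i' = x_i − (cap_i+1)): x_1 ≥ 3 gives C(9,2) = 36; x_2 ≥ 7 gives C(5,2) = 10; x_3 ≥ 6 gives C(6,2) = 15. Together 61.
Add back pairs where two caps are both exceeded: 1 + 3 + 0 = 4.
By inclusion–exclusion the count is 66 − 61 + 4 = 9.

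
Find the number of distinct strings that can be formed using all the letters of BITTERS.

Letter multiplicities in BITTERS: B×1, E×1, I×1, R×1, S×1, T×2.
The number of distinct arrangements is 7!/(2!) = 5040/2 = 2520.

2520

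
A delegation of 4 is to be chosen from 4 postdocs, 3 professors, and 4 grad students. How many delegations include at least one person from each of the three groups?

Total 4-person selections from all 11: C(11,4) = 330.
Subtract selections that omit an entire group: no postdocs → C(7,4) = 35; no professors → C(8,4) = 70; no grad students → C(7,4) = 35.
Add back selections omitting two groups (i.e. drawn from a single group): C(4,4) + C(3,4) + C(4,4) = 2.
By inclusion–exclusion: 330 − 140 + 2 = 192.

192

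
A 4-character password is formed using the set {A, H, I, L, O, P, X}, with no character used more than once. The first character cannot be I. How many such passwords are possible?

The first character has 7−1 = 6 choices (anything except I).
The remaining 3 characters are filled from the other 6 symbols without repetition: 6 × 5 × 4 = 120.
Total: 6 × 120 = 720.

720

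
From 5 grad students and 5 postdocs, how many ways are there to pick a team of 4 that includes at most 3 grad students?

205

Split by how many grad students are chosen (0 through 3).
Sum: C(5,0)·C(5,4) + C(5,1)·C(5,3) + C(5,2)·C(5,2) + C(5,3)·C(5,1) = 5 + 50 + 100 + 50 = 205.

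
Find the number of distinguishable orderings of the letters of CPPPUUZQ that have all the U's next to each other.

Treat the 2 copies of U as a single block. The multiset to arrange is then {UU, C, P, P, P, Q, Z}, 7 items in all.
That gives (7)!/(3!) = 840 arrangements.

840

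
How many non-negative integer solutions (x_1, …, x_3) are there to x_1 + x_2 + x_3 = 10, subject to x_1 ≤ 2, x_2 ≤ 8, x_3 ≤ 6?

18

Without the upper bounds there are C(12,2) = 66 ways to split 10 among 3 variables.
Subtract solutions that violate a single cap (substitute x_i' = x_i − (cap_i+1)): x_1 ≥ 3 gives C(9,2) = 36; x_2 ≥ 9 gives C(3,2) = 3; x_3 ≥ 7 gives C(5,2) = 10. Together 49.
Add back pairs where two caps are both exceeded: 0 + 1 + 0 = 1.
By inclusion–exclusion the count is 66 − 49 + 1 = 18.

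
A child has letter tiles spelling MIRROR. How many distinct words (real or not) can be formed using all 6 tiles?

MIRROR has 6 letters with R appearing 3 times.
So there are 6! / (3!) = 120 distinguishable arrangements.

120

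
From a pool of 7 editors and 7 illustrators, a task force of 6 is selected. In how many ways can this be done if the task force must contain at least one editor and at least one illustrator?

2989

Total 6-person selections from all 14: C(14,6) = 3003.
Subtract selections that omit an entire group: no editors → C(7,6) = 7; no illustrators → C(7,6) = 7.
Both groups omitted at once is impossible, so 3003 − 14 = 2989.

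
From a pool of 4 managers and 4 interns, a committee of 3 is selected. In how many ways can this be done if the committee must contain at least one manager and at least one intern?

With no constraint there are C(8,3) = 56 possible selections.
Subtract selections that omit an entire group: no managers → C(4,3) = 4; no interns → C(4,3) = 4.
Both groups omitted at once is impossible, so 56 − 8 = 48.

48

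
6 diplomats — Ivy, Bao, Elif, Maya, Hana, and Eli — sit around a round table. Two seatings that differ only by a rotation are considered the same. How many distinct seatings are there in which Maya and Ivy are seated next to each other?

Treat {Maya, Ivy} as one unit (2 internal orders) and seat the resulting 5 units around the table: (4)! circular arrangements.
So 2 × (4)! = 2 × 24 = 48.

48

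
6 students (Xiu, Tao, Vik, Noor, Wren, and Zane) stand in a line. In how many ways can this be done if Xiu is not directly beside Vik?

480

There are 6! = 720 arrangements in all. If Xiu and Vik are adjacent, merging them into one block gives 2·(5)! = 240 arrangements.
So 720 − 240 = 480 arrangements keep them apart.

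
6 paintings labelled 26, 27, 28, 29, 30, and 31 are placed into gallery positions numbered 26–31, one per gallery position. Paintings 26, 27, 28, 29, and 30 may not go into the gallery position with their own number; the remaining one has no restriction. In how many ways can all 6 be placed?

Let Aᵢ (for 26 ≤ i ≤ 30) be the placements that put painting i in its forbidden gallery position. Any j of these fix j positions, leaving (6−j)! ways to fill the rest, and there are C(5,j) ways to pick which j.
By inclusion–exclusion, the number of valid placements is Σ_{j=0}^{5} (−1)^j C(5,j)·(6−j)!.
Computing: 720 − 600 + 240 − 60 + 10 − 1 = 309.

309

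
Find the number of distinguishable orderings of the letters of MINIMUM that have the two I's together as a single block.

120

Treat the 2 copies of I as a single block. The multiset to arrange is then {II, M, M, M, N, U}, 6 items in all.
That gives (6)!/(3!) = 120 arrangements.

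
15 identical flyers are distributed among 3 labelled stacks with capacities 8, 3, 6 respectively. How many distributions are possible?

6

Without the upper bounds there are C(17,2) = 136 ways to split 15 among 3 stacks.
Subtract solutions that violate a single cap (substitute x_i' = x_i − (cap_i+1)): x_1 ≥ 9 gives C(8,2) = 28; x_2 ≥ 4 gives C(13,2) = 78; x_3 ≥ 7 gives C(10,2) = 45. Together 151.
Add back pairs where two caps are both exceeded: 6 + 0 + 15 = 21.
By inclusion–exclusion the count is 136 − 151 + 21 = 6.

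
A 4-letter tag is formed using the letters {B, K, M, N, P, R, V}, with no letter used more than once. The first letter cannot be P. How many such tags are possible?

The first letter has 7−1 = 6 choices (anything except P).
The remaining 3 letters are filled from the other 6 symbols without repetition: 6 × 5 × 4 = 120.
Total: 6 × 120 = 720.

720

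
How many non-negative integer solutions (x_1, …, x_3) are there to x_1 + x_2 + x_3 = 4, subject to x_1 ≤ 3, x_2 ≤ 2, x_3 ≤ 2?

8

By stars and bars, unrestricted non-negative solutions to x_1+…+x_3 = 4 number C(4+2,2) = 15.
Subtract solutions that violate a single cap (substitute x_i' = x_i − (cap_i+1)): x_1 ≥ 4 gives C(2,2) = 1; x_2 ≥ 3 gives C(3,2) = 3; x_3 ≥ 3 gives C(3,2) = 3. Together 7.
No two caps can be exceeded simultaneously, so the pair terms are all 0.
By inclusion–exclusion the count is 15 − 7 + 0 = 8.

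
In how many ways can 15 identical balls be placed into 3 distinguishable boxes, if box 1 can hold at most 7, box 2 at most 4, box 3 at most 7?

Ignoring the caps, the number of non-negative solutions to x_1+…+x_3 = 15 is C(17,2) = 136.
Subtract solutions that violate a single cap (substitute x_i' = x_i − (cap_i+1)): x_1 ≥ 8 gives C(9,2) = 36; x_2 ≥ 5 gives C(12,2) = 66; x_3 ≥ 8 gives C(9,2) = 36. Together 138.
Add back pairs where two caps are both exceeded: 6 + 0 + 6 = 12.
By inclusion–exclusion the count is 136 − 138 + 12 = 10.

10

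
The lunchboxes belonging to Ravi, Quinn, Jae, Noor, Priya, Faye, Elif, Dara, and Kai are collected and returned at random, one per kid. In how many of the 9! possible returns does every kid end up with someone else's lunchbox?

133496

Let Aᵢ be the assignments in which kid i gets their own lunchbox. We want the size of the complement of A₁∪…∪A_9.
By inclusion–exclusion this is Σ_{j=0}^{9} (−1)^j C(9,j)·(9−j)!.
Computing: 362880 − 362880 + 181440 − 60480 + 15120 − 3024 + 504 − 72 + 9 − 1 = 133496.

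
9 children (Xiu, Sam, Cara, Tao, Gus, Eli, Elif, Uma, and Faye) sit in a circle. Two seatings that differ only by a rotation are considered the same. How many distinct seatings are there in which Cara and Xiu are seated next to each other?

Treat {Cara, Xiu} as one unit (2 internal orders) and seat the resulting 8 units around the table: (7)! circular arrangements.
So 2 × (7)! = 2 × 5040 = 10080.

10080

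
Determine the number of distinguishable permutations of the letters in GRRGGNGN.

420

Letter multiplicities in GRRGGNGN: G×4, N×2, R×2.
Dividing 8! = 40320 by 4!·2!·2! = 96 for the repeated letters gives 420.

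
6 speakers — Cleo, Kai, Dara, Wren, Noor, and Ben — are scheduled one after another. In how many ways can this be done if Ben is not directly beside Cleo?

480

Of the 6! = 720 arrangements, those with Ben and Cleo adjacent number 2 × 5! = 240 (treat the pair as a block with 2 internal orders).
Complementary counting: 720 − 240 = 480.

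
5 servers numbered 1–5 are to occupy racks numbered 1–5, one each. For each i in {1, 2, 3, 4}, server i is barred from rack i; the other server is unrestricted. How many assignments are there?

Let Aᵢ (for 1 ≤ i ≤ 4) be the placements that put server i in its forbidden rack. Any j of these fix j positions, leaving (5−j)! ways to fill the rest, and there are C(4,j) ways to pick which j.
By inclusion–exclusion, the number of valid placements is Σ_{j=0}^{4} (−1)^j C(4,j)·(5−j)!.
Computing: 120 − 96 + 36 − 8 + 1 = 53.

53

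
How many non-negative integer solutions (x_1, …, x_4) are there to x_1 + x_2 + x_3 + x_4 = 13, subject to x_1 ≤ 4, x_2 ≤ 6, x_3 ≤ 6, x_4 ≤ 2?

45

Ignoring the caps, the number of non-negative solutions to x_1+…+x_4 = 13 is C(16,3) = 560.
Subtract solutions that violate a single cap (substitute x_i' = x_i − (cap_i+1)): x_1 ≥ 5 gives C(11,3) = 165; x_2 ≥ 7 gives C(9,3) = 84; x_3 ≥ 7 gives C(9,3) = 84; x_4 ≥ 3 gives C(13,3) = 286. Together 619.
Add back pairs where two caps are both exceeded: 4 + 4 + 56 + 0 + 20 + 20 = 104.
By inclusion–exclusion the count is 560 − 619 + 104 = 45.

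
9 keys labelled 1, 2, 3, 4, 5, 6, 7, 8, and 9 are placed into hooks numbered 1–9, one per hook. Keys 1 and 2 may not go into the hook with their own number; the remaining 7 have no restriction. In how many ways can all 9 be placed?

287280

Let Aᵢ (for i ∈ {1, 2}) be the placements that put key i in its forbidden hook. Any j of these fix j positions, leaving (9−j)! ways to fill the rest, and there are C(2,j) ways to pick which j.
By inclusion–exclusion, the number of valid placements is Σ_{j=0}^{2} (−1)^j C(2,j)·(9−j)!.
Computing: 362880 − 80640 + 5040 = 287280.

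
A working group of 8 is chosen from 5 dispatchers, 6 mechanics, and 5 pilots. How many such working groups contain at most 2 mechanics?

Split by how many mechanics are chosen (0 through 2).
Sum: C(6,0)·C(10,8) + C(6,1)·C(10,7) + C(6,2)·C(10,6) = 45 + 720 + 3150 = 3915.

3915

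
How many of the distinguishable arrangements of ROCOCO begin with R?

With the first slot taken by R, it remains to arrange the other 5 letters (OCOCO).
Those 5 letters have C appearing twice and O appearing 3 times, giving (5)!/(3!·2!) = 10.

10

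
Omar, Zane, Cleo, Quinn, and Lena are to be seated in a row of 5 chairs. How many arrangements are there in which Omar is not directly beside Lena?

72

Of the 5! = 120 arrangements, those with Omar and Lena adjacent number 2 × 4! = 48 (treat the pair as a block with 2 internal orders).
So 120 − 48 = 72 arrangements keep them apart.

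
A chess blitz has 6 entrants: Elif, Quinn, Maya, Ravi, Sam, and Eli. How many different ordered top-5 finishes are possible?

720

There are 6 choices for 1st place, 5 for 2nd, and so on down to 2 for position 5.
That gives 6 × 5 × 4 × 3 × 2 = 720.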